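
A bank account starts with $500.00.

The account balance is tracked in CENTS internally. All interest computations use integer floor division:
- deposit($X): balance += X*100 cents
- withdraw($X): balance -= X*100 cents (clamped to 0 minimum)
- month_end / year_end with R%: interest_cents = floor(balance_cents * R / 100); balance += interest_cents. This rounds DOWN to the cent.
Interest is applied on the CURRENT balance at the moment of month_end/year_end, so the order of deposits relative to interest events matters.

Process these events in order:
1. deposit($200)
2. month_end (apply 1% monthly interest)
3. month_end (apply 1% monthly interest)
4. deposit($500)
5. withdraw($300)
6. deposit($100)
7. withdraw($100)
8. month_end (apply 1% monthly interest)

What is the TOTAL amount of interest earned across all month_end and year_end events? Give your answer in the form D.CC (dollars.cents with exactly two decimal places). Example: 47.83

After 1 (deposit($200)): balance=$700.00 total_interest=$0.00
After 2 (month_end (apply 1% monthly interest)): balance=$707.00 total_interest=$7.00
After 3 (month_end (apply 1% monthly interest)): balance=$714.07 total_interest=$14.07
After 4 (deposit($500)): balance=$1214.07 total_interest=$14.07
After 5 (withdraw($300)): balance=$914.07 total_interest=$14.07
After 6 (deposit($100)): balance=$1014.07 total_interest=$14.07
After 7 (withdraw($100)): balance=$914.07 total_interest=$14.07
After 8 (month_end (apply 1% monthly interest)): balance=$923.21 total_interest=$23.21

Answer: 23.21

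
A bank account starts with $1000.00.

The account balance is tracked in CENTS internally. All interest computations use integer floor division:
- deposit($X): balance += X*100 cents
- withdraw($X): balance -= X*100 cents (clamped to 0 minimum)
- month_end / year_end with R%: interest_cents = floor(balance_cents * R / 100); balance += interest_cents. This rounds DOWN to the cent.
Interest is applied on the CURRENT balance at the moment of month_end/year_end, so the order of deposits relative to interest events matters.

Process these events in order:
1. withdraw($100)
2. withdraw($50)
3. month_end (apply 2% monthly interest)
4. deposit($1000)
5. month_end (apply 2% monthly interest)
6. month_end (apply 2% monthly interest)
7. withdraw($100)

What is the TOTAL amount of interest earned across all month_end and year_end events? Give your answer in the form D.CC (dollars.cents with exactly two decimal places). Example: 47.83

Answer: 92.42

Derivation:
After 1 (withdraw($100)): balance=$900.00 total_interest=$0.00
After 2 (withdraw($50)): balance=$850.00 total_interest=$0.00
After 3 (month_end (apply 2% monthly interest)): balance=$867.00 total_interest=$17.00
After 4 (deposit($1000)): balance=$1867.00 total_interest=$17.00
After 5 (month_end (apply 2% monthly interest)): balance=$1904.34 total_interest=$54.34
After 6 (month_end (apply 2% monthly interest)): balance=$1942.42 total_interest=$92.42
After 7 (withdraw($100)): balance=$1842.42 total_interest=$92.42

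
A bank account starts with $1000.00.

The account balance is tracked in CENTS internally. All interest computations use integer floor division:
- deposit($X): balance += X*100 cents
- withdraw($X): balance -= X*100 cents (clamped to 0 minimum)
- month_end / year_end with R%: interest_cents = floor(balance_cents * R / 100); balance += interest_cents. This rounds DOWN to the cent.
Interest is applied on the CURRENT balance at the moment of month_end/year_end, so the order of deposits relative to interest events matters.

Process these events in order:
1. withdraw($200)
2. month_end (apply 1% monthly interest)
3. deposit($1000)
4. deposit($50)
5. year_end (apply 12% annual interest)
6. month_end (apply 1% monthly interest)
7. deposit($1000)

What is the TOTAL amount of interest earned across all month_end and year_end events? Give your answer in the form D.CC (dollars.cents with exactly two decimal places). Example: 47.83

Answer: 251.76

Derivation:
After 1 (withdraw($200)): balance=$800.00 total_interest=$0.00
After 2 (month_end (apply 1% monthly interest)): balance=$808.00 total_interest=$8.00
After 3 (deposit($1000)): balance=$1808.00 total_interest=$8.00
After 4 (deposit($50)): balance=$1858.00 total_interest=$8.00
After 5 (year_end (apply 12% annual interest)): balance=$2080.96 total_interest=$230.96
After 6 (month_end (apply 1% monthly interest)): balance=$2101.76 total_interest=$251.76
After 7 (deposit($1000)): balance=$3101.76 total_interest=$251.76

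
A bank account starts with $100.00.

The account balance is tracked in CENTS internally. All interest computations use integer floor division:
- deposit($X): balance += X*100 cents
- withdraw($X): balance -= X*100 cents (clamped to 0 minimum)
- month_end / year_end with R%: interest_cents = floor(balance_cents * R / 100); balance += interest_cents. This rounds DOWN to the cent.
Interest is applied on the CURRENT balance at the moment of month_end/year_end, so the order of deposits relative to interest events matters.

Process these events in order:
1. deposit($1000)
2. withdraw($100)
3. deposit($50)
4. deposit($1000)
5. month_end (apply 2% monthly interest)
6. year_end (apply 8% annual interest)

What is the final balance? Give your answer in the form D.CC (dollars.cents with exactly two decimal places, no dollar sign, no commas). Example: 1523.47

Answer: 2258.28

Derivation:
After 1 (deposit($1000)): balance=$1100.00 total_interest=$0.00
After 2 (withdraw($100)): balance=$1000.00 total_interest=$0.00
After 3 (deposit($50)): balance=$1050.00 total_interest=$0.00
After 4 (deposit($1000)): balance=$2050.00 total_interest=$0.00
After 5 (month_end (apply 2% monthly interest)): balance=$2091.00 total_interest=$41.00
After 6 (year_end (apply 8% annual interest)): balance=$2258.28 total_interest=$208.28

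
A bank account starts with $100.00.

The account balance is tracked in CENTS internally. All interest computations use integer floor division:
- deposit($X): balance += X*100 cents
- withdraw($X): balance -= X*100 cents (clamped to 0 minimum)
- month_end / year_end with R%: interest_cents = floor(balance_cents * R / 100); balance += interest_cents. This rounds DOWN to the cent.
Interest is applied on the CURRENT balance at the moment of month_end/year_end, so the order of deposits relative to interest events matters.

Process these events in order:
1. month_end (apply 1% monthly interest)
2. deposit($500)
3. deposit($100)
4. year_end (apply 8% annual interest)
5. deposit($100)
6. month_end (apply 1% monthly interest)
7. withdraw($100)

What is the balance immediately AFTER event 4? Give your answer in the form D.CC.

Answer: 757.08

Derivation:
After 1 (month_end (apply 1% monthly interest)): balance=$101.00 total_interest=$1.00
After 2 (deposit($500)): balance=$601.00 total_interest=$1.00
After 3 (deposit($100)): balance=$701.00 total_interest=$1.00
After 4 (year_end (apply 8% annual interest)): balance=$757.08 total_interest=$57.08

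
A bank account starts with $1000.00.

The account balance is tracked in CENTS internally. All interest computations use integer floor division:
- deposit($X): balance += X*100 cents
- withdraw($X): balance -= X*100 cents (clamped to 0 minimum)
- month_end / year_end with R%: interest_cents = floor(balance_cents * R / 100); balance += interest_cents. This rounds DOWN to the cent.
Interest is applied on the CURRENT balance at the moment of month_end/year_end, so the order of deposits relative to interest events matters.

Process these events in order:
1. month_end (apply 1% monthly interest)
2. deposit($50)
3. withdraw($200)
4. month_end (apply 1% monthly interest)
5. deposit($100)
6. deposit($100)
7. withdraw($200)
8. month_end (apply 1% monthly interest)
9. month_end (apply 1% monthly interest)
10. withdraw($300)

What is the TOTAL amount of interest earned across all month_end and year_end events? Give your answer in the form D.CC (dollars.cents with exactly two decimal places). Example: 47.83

Answer: 36.05

Derivation:
After 1 (month_end (apply 1% monthly interest)): balance=$1010.00 total_interest=$10.00
After 2 (deposit($50)): balance=$1060.00 total_interest=$10.00
After 3 (withdraw($200)): balance=$860.00 total_interest=$10.00
After 4 (month_end (apply 1% monthly interest)): balance=$868.60 total_interest=$18.60
After 5 (deposit($100)): balance=$968.60 total_interest=$18.60
After 6 (deposit($100)): balance=$1068.60 total_interest=$18.60
After 7 (withdraw($200)): balance=$868.60 total_interest=$18.60
After 8 (month_end (apply 1% monthly interest)): balance=$877.28 total_interest=$27.28
After 9 (month_end (apply 1% monthly interest)): balance=$886.05 total_interest=$36.05
After 10 (withdraw($300)): balance=$586.05 total_interest=$36.05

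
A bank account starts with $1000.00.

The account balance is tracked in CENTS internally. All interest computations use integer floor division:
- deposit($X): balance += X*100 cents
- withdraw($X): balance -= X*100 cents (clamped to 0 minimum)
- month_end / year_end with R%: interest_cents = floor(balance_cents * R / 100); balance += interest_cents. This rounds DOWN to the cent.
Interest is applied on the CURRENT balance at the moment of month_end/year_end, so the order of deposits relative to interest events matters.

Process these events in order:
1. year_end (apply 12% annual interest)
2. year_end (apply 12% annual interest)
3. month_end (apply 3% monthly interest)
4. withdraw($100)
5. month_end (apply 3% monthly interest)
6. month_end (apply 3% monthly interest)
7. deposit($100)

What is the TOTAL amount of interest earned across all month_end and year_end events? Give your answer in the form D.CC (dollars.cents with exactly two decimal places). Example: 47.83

Answer: 364.62

Derivation:
After 1 (year_end (apply 12% annual interest)): balance=$1120.00 total_interest=$120.00
After 2 (year_end (apply 12% annual interest)): balance=$1254.40 total_interest=$254.40
After 3 (month_end (apply 3% monthly interest)): balance=$1292.03 total_interest=$292.03
After 4 (withdraw($100)): balance=$1192.03 total_interest=$292.03
After 5 (month_end (apply 3% monthly interest)): balance=$1227.79 total_interest=$327.79
After 6 (month_end (apply 3% monthly interest)): balance=$1264.62 total_interest=$364.62
After 7 (deposit($100)): balance=$1364.62 total_interest=$364.62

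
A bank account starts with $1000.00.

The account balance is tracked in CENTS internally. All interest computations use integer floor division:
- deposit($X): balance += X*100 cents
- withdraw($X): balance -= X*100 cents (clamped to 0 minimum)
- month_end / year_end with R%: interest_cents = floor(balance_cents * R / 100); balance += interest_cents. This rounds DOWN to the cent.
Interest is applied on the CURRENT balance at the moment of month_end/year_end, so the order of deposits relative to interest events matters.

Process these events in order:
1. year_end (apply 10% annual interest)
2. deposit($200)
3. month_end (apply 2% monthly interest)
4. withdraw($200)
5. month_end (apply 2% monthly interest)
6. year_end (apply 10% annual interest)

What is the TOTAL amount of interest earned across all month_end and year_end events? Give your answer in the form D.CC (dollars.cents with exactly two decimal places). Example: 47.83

After 1 (year_end (apply 10% annual interest)): balance=$1100.00 total_interest=$100.00
After 2 (deposit($200)): balance=$1300.00 total_interest=$100.00
After 3 (month_end (apply 2% monthly interest)): balance=$1326.00 total_interest=$126.00
After 4 (withdraw($200)): balance=$1126.00 total_interest=$126.00
After 5 (month_end (apply 2% monthly interest)): balance=$1148.52 total_interest=$148.52
After 6 (year_end (apply 10% annual interest)): balance=$1263.37 total_interest=$263.37

Answer: 263.37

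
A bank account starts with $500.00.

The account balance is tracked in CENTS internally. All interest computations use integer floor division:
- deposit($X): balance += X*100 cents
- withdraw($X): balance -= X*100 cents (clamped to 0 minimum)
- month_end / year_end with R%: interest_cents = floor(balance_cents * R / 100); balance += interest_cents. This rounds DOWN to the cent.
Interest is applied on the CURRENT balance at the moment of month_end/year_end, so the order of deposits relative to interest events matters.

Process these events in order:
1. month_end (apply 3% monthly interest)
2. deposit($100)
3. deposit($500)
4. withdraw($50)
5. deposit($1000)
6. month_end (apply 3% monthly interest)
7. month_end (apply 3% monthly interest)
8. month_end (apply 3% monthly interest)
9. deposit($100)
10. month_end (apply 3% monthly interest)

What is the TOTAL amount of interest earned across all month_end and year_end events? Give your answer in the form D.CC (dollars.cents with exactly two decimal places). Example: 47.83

Answer: 277.16

Derivation:
After 1 (month_end (apply 3% monthly interest)): balance=$515.00 total_interest=$15.00
After 2 (deposit($100)): balance=$615.00 total_interest=$15.00
After 3 (deposit($500)): balance=$1115.00 total_interest=$15.00
After 4 (withdraw($50)): balance=$1065.00 total_interest=$15.00
After 5 (deposit($1000)): balance=$2065.00 total_interest=$15.00
After 6 (month_end (apply 3% monthly interest)): balance=$2126.95 total_interest=$76.95
After 7 (month_end (apply 3% monthly interest)): balance=$2190.75 total_interest=$140.75
After 8 (month_end (apply 3% monthly interest)): balance=$2256.47 total_interest=$206.47
After 9 (deposit($100)): balance=$2356.47 total_interest=$206.47
After 10 (month_end (apply 3% monthly interest)): balance=$2427.16 total_interest=$277.16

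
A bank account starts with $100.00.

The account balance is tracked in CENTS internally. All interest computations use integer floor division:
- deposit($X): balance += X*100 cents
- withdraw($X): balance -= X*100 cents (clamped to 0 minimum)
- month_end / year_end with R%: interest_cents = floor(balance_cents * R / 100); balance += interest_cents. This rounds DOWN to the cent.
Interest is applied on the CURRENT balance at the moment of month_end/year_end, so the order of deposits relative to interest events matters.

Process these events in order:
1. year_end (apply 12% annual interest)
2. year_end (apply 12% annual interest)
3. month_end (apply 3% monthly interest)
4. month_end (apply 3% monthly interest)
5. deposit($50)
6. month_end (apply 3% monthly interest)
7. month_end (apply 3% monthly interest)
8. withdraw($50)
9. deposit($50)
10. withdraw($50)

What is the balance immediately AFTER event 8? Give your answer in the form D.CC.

After 1 (year_end (apply 12% annual interest)): balance=$112.00 total_interest=$12.00
After 2 (year_end (apply 12% annual interest)): balance=$125.44 total_interest=$25.44
After 3 (month_end (apply 3% monthly interest)): balance=$129.20 total_interest=$29.20
After 4 (month_end (apply 3% monthly interest)): balance=$133.07 total_interest=$33.07
After 5 (deposit($50)): balance=$183.07 total_interest=$33.07
After 6 (month_end (apply 3% monthly interest)): balance=$188.56 total_interest=$38.56
After 7 (month_end (apply 3% monthly interest)): balance=$194.21 total_interest=$44.21
After 8 (withdraw($50)): balance=$144.21 total_interest=$44.21

Answer: 144.21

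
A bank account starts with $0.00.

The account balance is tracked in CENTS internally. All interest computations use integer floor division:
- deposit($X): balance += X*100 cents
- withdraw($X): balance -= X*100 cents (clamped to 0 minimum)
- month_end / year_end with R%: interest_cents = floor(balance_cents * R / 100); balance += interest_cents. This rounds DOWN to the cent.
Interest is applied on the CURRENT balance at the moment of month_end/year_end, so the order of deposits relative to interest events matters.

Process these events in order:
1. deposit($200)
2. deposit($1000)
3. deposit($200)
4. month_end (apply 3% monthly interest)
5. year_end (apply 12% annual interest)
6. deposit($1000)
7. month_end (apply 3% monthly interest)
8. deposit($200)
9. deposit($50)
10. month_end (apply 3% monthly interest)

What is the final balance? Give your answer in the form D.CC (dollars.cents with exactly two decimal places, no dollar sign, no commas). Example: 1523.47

After 1 (deposit($200)): balance=$200.00 total_interest=$0.00
After 2 (deposit($1000)): balance=$1200.00 total_interest=$0.00
After 3 (deposit($200)): balance=$1400.00 total_interest=$0.00
After 4 (month_end (apply 3% monthly interest)): balance=$1442.00 total_interest=$42.00
After 5 (year_end (apply 12% annual interest)): balance=$1615.04 total_interest=$215.04
After 6 (deposit($1000)): balance=$2615.04 total_interest=$215.04
After 7 (month_end (apply 3% monthly interest)): balance=$2693.49 total_interest=$293.49
After 8 (deposit($200)): balance=$2893.49 total_interest=$293.49
After 9 (deposit($50)): balance=$2943.49 total_interest=$293.49
After 10 (month_end (apply 3% monthly interest)): balance=$3031.79 total_interest=$381.79

Answer: 3031.79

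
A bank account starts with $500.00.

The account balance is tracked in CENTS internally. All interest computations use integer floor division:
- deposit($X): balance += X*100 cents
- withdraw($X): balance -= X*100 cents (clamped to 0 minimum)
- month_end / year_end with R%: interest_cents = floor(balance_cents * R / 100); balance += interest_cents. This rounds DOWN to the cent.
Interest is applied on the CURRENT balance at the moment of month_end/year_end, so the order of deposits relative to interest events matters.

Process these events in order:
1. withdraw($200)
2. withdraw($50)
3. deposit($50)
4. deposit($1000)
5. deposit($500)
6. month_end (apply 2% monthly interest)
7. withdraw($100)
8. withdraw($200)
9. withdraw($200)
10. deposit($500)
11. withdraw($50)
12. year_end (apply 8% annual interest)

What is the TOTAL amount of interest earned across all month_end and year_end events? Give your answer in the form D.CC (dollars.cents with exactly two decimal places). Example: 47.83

Answer: 178.88

Derivation:
After 1 (withdraw($200)): balance=$300.00 total_interest=$0.00
After 2 (withdraw($50)): balance=$250.00 total_interest=$0.00
After 3 (deposit($50)): balance=$300.00 total_interest=$0.00
After 4 (deposit($1000)): balance=$1300.00 total_interest=$0.00
After 5 (deposit($500)): balance=$1800.00 total_interest=$0.00
After 6 (month_end (apply 2% monthly interest)): balance=$1836.00 total_interest=$36.00
After 7 (withdraw($100)): balance=$1736.00 total_interest=$36.00
After 8 (withdraw($200)): balance=$1536.00 total_interest=$36.00
After 9 (withdraw($200)): balance=$1336.00 total_interest=$36.00
After 10 (deposit($500)): balance=$1836.00 total_interest=$36.00
After 11 (withdraw($50)): balance=$1786.00 total_interest=$36.00
After 12 (year_end (apply 8% annual interest)): balance=$1928.88 total_interest=$178.88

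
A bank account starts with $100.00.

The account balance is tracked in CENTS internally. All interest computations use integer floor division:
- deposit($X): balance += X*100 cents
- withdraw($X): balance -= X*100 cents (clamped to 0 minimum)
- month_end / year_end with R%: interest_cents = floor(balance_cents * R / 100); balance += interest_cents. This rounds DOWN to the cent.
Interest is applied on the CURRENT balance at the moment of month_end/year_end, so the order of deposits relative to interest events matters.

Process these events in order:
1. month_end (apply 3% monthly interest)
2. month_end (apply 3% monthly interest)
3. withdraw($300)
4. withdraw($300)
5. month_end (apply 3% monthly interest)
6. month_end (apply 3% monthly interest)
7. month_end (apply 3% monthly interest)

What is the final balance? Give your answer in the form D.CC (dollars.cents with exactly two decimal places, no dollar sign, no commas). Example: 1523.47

Answer: 0.00

Derivation:
After 1 (month_end (apply 3% monthly interest)): balance=$103.00 total_interest=$3.00
After 2 (month_end (apply 3% monthly interest)): balance=$106.09 total_interest=$6.09
After 3 (withdraw($300)): balance=$0.00 total_interest=$6.09
After 4 (withdraw($300)): balance=$0.00 total_interest=$6.09
After 5 (month_end (apply 3% monthly interest)): balance=$0.00 total_interest=$6.09
After 6 (month_end (apply 3% monthly interest)): balance=$0.00 total_interest=$6.09
After 7 (month_end (apply 3% monthly interest)): balance=$0.00 total_interest=$6.09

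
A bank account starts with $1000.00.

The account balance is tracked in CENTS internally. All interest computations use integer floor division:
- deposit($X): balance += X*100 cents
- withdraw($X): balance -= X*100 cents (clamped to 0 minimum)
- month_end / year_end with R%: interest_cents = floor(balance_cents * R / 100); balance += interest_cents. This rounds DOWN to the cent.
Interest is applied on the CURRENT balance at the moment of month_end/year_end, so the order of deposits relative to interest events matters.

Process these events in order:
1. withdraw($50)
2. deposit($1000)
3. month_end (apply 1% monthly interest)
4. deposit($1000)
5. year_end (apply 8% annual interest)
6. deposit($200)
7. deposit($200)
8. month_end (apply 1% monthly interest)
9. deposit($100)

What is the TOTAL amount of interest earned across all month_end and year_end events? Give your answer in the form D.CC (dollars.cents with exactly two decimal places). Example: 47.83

Answer: 293.13

Derivation:
After 1 (withdraw($50)): balance=$950.00 total_interest=$0.00
After 2 (deposit($1000)): balance=$1950.00 total_interest=$0.00
After 3 (month_end (apply 1% monthly interest)): balance=$1969.50 total_interest=$19.50
After 4 (deposit($1000)): balance=$2969.50 total_interest=$19.50
After 5 (year_end (apply 8% annual interest)): balance=$3207.06 total_interest=$257.06
After 6 (deposit($200)): balance=$3407.06 total_interest=$257.06
After 7 (deposit($200)): balance=$3607.06 total_interest=$257.06
After 8 (month_end (apply 1% monthly interest)): balance=$3643.13 total_interest=$293.13
After 9 (deposit($100)): balance=$3743.13 total_interest=$293.13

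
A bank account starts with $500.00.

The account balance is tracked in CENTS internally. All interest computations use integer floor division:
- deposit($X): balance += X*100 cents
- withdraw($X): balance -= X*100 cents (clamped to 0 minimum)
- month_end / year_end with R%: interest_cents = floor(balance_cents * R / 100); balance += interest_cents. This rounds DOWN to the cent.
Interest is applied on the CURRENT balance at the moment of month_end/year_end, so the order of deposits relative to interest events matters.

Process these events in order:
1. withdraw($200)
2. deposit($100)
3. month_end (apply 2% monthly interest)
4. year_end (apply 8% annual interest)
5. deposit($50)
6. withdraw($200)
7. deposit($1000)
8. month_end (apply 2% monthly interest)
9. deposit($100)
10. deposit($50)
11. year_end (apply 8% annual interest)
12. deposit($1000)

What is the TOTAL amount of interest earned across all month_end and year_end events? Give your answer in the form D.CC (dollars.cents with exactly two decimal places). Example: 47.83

After 1 (withdraw($200)): balance=$300.00 total_interest=$0.00
After 2 (deposit($100)): balance=$400.00 total_interest=$0.00
After 3 (month_end (apply 2% monthly interest)): balance=$408.00 total_interest=$8.00
After 4 (year_end (apply 8% annual interest)): balance=$440.64 total_interest=$40.64
After 5 (deposit($50)): balance=$490.64 total_interest=$40.64
After 6 (withdraw($200)): balance=$290.64 total_interest=$40.64
After 7 (deposit($1000)): balance=$1290.64 total_interest=$40.64
After 8 (month_end (apply 2% monthly interest)): balance=$1316.45 total_interest=$66.45
After 9 (deposit($100)): balance=$1416.45 total_interest=$66.45
After 10 (deposit($50)): balance=$1466.45 total_interest=$66.45
After 11 (year_end (apply 8% annual interest)): balance=$1583.76 total_interest=$183.76
After 12 (deposit($1000)): balance=$2583.76 total_interest=$183.76

Answer: 183.76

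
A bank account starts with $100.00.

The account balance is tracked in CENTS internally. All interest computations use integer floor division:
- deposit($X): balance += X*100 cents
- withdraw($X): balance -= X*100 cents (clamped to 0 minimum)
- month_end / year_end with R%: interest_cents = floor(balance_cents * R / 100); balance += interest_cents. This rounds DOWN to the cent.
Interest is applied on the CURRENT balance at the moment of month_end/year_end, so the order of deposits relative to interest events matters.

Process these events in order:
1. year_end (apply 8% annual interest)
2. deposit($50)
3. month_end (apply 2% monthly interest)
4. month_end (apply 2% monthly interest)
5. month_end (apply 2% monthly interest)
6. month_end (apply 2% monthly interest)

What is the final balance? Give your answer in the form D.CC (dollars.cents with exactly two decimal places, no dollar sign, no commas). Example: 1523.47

Answer: 171.01

Derivation:
After 1 (year_end (apply 8% annual interest)): balance=$108.00 total_interest=$8.00
After 2 (deposit($50)): balance=$158.00 total_interest=$8.00
After 3 (month_end (apply 2% monthly interest)): balance=$161.16 total_interest=$11.16
After 4 (month_end (apply 2% monthly interest)): balance=$164.38 total_interest=$14.38
After 5 (month_end (apply 2% monthly interest)): balance=$167.66 total_interest=$17.66
After 6 (month_end (apply 2% monthly interest)): balance=$171.01 total_interest=$21.01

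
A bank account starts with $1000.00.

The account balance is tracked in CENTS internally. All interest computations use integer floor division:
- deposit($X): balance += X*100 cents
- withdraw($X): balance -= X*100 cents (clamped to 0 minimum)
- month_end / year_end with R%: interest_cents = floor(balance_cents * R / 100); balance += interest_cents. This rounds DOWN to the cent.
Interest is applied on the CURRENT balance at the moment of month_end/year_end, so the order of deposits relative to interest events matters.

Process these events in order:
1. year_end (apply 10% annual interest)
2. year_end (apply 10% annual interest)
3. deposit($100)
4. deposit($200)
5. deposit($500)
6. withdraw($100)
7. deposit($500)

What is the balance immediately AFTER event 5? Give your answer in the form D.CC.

After 1 (year_end (apply 10% annual interest)): balance=$1100.00 total_interest=$100.00
After 2 (year_end (apply 10% annual interest)): balance=$1210.00 total_interest=$210.00
After 3 (deposit($100)): balance=$1310.00 total_interest=$210.00
After 4 (deposit($200)): balance=$1510.00 total_interest=$210.00
After 5 (deposit($500)): balance=$2010.00 total_interest=$210.00

Answer: 2010.00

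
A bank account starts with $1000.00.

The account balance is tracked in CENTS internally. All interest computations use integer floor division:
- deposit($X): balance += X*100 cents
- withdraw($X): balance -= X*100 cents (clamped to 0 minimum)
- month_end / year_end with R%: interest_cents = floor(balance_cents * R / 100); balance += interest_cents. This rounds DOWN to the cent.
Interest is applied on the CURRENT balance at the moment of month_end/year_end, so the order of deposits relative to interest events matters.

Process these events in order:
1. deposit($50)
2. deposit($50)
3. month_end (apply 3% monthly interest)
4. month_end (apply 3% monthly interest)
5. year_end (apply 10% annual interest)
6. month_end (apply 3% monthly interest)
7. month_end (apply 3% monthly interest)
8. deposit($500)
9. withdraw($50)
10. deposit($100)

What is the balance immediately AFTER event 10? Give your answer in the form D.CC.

Answer: 1911.85

Derivation:
After 1 (deposit($50)): balance=$1050.00 total_interest=$0.00
After 2 (deposit($50)): balance=$1100.00 total_interest=$0.00
After 3 (month_end (apply 3% monthly interest)): balance=$1133.00 total_interest=$33.00
After 4 (month_end (apply 3% monthly interest)): balance=$1166.99 total_interest=$66.99
After 5 (year_end (apply 10% annual interest)): balance=$1283.68 total_interest=$183.68
After 6 (month_end (apply 3% monthly interest)): balance=$1322.19 total_interest=$222.19
After 7 (month_end (apply 3% monthly interest)): balance=$1361.85 total_interest=$261.85
After 8 (deposit($500)): balance=$1861.85 total_interest=$261.85
After 9 (withdraw($50)): balance=$1811.85 total_interest=$261.85
After 10 (deposit($100)): balance=$1911.85 total_interest=$261.85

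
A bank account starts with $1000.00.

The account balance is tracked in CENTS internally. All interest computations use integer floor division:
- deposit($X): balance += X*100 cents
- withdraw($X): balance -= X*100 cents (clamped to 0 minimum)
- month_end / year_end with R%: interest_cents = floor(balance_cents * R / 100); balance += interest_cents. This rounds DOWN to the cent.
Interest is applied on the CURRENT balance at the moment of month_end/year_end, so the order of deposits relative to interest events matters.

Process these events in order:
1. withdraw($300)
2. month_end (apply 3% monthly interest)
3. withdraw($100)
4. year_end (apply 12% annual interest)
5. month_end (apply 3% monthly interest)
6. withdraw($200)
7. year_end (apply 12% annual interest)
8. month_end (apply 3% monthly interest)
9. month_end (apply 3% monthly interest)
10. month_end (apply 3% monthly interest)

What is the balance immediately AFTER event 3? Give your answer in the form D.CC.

After 1 (withdraw($300)): balance=$700.00 total_interest=$0.00
After 2 (month_end (apply 3% monthly interest)): balance=$721.00 total_interest=$21.00
After 3 (withdraw($100)): balance=$621.00 total_interest=$21.00

Answer: 621.00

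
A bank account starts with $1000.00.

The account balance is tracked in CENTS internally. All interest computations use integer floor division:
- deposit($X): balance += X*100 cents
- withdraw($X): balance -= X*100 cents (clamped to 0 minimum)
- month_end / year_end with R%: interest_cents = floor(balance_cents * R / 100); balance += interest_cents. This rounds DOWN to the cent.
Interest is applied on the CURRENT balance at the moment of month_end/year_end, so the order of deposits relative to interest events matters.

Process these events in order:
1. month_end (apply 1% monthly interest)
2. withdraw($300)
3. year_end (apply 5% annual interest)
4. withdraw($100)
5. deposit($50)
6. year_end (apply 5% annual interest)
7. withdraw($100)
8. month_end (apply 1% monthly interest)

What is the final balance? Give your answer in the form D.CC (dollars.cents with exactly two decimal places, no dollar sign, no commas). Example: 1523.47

Answer: 636.57

Derivation:
After 1 (month_end (apply 1% monthly interest)): balance=$1010.00 total_interest=$10.00
After 2 (withdraw($300)): balance=$710.00 total_interest=$10.00
After 3 (year_end (apply 5% annual interest)): balance=$745.50 total_interest=$45.50
After 4 (withdraw($100)): balance=$645.50 total_interest=$45.50
After 5 (deposit($50)): balance=$695.50 total_interest=$45.50
After 6 (year_end (apply 5% annual interest)): balance=$730.27 total_interest=$80.27
After 7 (withdraw($100)): balance=$630.27 total_interest=$80.27
After 8 (month_end (apply 1% monthly interest)): balance=$636.57 total_interest=$86.57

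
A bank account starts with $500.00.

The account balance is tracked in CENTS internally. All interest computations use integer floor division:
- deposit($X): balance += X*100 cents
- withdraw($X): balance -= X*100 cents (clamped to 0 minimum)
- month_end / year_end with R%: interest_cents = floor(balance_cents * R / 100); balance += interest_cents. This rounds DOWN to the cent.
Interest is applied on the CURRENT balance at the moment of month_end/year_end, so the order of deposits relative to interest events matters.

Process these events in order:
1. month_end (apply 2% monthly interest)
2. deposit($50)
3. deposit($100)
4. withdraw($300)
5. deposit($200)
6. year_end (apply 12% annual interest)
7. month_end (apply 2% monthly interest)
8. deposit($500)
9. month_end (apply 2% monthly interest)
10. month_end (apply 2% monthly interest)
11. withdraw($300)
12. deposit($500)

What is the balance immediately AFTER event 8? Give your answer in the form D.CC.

After 1 (month_end (apply 2% monthly interest)): balance=$510.00 total_interest=$10.00
After 2 (deposit($50)): balance=$560.00 total_interest=$10.00
After 3 (deposit($100)): balance=$660.00 total_interest=$10.00
After 4 (withdraw($300)): balance=$360.00 total_interest=$10.00
After 5 (deposit($200)): balance=$560.00 total_interest=$10.00
After 6 (year_end (apply 12% annual interest)): balance=$627.20 total_interest=$77.20
After 7 (month_end (apply 2% monthly interest)): balance=$639.74 total_interest=$89.74
After 8 (deposit($500)): balance=$1139.74 total_interest=$89.74

Answer: 1139.74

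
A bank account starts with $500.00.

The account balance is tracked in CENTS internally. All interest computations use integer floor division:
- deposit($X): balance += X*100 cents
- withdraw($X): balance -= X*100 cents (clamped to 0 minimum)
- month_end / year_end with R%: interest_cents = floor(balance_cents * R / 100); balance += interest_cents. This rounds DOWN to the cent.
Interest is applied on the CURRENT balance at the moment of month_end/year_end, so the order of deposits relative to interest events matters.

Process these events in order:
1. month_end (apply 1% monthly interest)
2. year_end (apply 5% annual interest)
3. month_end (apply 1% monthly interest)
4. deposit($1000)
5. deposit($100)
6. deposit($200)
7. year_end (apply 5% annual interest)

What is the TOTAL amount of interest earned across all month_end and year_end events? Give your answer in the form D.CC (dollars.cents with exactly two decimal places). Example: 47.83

Answer: 127.32

Derivation:
After 1 (month_end (apply 1% monthly interest)): balance=$505.00 total_interest=$5.00
After 2 (year_end (apply 5% annual interest)): balance=$530.25 total_interest=$30.25
After 3 (month_end (apply 1% monthly interest)): balance=$535.55 total_interest=$35.55
After 4 (deposit($1000)): balance=$1535.55 total_interest=$35.55
After 5 (deposit($100)): balance=$1635.55 total_interest=$35.55
After 6 (deposit($200)): balance=$1835.55 total_interest=$35.55
After 7 (year_end (apply 5% annual interest)): balance=$1927.32 total_interest=$127.32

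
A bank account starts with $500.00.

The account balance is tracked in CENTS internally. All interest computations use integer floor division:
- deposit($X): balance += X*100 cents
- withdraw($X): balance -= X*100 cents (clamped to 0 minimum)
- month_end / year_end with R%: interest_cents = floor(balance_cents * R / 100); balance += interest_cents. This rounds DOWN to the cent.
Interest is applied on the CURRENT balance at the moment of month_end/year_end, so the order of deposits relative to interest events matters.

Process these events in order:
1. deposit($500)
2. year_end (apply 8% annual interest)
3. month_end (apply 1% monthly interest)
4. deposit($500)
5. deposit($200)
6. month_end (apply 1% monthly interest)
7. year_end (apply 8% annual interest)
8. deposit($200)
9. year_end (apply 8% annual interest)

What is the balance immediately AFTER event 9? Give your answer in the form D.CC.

After 1 (deposit($500)): balance=$1000.00 total_interest=$0.00
After 2 (year_end (apply 8% annual interest)): balance=$1080.00 total_interest=$80.00
After 3 (month_end (apply 1% monthly interest)): balance=$1090.80 total_interest=$90.80
After 4 (deposit($500)): balance=$1590.80 total_interest=$90.80
After 5 (deposit($200)): balance=$1790.80 total_interest=$90.80
After 6 (month_end (apply 1% monthly interest)): balance=$1808.70 total_interest=$108.70
After 7 (year_end (apply 8% annual interest)): balance=$1953.39 total_interest=$253.39
After 8 (deposit($200)): balance=$2153.39 total_interest=$253.39
After 9 (year_end (apply 8% annual interest)): balance=$2325.66 total_interest=$425.66

Answer: 2325.66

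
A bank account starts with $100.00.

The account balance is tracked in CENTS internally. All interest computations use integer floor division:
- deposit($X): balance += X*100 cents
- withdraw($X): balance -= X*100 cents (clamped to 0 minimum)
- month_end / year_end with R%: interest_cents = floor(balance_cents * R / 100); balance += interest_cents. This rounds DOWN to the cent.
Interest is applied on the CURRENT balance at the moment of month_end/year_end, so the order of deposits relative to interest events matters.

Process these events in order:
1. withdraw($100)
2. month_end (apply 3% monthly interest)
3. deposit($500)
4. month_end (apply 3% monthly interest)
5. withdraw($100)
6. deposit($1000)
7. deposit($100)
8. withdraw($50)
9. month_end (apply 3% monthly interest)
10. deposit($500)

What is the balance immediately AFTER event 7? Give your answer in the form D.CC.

Answer: 1515.00

Derivation:
After 1 (withdraw($100)): balance=$0.00 total_interest=$0.00
After 2 (month_end (apply 3% monthly interest)): balance=$0.00 total_interest=$0.00
After 3 (deposit($500)): balance=$500.00 total_interest=$0.00
After 4 (month_end (apply 3% monthly interest)): balance=$515.00 total_interest=$15.00
After 5 (withdraw($100)): balance=$415.00 total_interest=$15.00
After 6 (deposit($1000)): balance=$1415.00 total_interest=$15.00
After 7 (deposit($100)): balance=$1515.00 total_interest=$15.00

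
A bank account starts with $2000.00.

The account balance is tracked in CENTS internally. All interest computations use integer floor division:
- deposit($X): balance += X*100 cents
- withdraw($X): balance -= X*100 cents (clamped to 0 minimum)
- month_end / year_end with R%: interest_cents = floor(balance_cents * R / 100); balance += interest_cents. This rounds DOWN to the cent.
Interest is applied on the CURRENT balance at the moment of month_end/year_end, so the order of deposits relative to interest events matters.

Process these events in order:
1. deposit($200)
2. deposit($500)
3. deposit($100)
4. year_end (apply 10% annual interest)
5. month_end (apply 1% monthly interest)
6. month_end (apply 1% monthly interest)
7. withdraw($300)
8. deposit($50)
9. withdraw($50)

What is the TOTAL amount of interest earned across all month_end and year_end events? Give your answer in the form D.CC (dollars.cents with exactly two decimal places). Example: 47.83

After 1 (deposit($200)): balance=$2200.00 total_interest=$0.00
After 2 (deposit($500)): balance=$2700.00 total_interest=$0.00
After 3 (deposit($100)): balance=$2800.00 total_interest=$0.00
After 4 (year_end (apply 10% annual interest)): balance=$3080.00 total_interest=$280.00
After 5 (month_end (apply 1% monthly interest)): balance=$3110.80 total_interest=$310.80
After 6 (month_end (apply 1% monthly interest)): balance=$3141.90 total_interest=$341.90
After 7 (withdraw($300)): balance=$2841.90 total_interest=$341.90
After 8 (deposit($50)): balance=$2891.90 total_interest=$341.90
After 9 (withdraw($50)): balance=$2841.90 total_interest=$341.90

Answer: 341.90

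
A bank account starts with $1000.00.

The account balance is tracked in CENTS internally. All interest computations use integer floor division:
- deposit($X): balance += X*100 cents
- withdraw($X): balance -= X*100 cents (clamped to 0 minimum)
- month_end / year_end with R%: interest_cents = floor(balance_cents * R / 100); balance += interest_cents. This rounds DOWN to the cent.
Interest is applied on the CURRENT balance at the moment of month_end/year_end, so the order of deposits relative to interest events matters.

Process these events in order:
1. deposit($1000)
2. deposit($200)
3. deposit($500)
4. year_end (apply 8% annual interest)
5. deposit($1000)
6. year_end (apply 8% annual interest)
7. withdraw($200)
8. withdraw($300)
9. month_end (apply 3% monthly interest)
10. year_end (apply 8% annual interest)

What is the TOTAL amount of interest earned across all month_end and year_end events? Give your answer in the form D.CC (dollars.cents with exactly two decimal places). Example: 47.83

After 1 (deposit($1000)): balance=$2000.00 total_interest=$0.00
After 2 (deposit($200)): balance=$2200.00 total_interest=$0.00
After 3 (deposit($500)): balance=$2700.00 total_interest=$0.00
After 4 (year_end (apply 8% annual interest)): balance=$2916.00 total_interest=$216.00
After 5 (deposit($1000)): balance=$3916.00 total_interest=$216.00
After 6 (year_end (apply 8% annual interest)): balance=$4229.28 total_interest=$529.28
After 7 (withdraw($200)): balance=$4029.28 total_interest=$529.28
After 8 (withdraw($300)): balance=$3729.28 total_interest=$529.28
After 9 (month_end (apply 3% monthly interest)): balance=$3841.15 total_interest=$641.15
After 10 (year_end (apply 8% annual interest)): balance=$4148.44 total_interest=$948.44

Answer: 948.44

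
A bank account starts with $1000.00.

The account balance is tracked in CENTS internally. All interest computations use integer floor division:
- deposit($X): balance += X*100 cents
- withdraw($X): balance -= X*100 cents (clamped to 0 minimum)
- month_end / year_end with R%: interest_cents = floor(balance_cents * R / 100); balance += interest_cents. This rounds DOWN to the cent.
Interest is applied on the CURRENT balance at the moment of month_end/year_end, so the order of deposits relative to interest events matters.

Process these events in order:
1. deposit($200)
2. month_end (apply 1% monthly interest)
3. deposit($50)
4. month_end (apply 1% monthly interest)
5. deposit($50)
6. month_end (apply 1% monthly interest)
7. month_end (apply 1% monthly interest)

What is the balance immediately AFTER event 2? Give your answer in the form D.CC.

Answer: 1212.00

Derivation:
After 1 (deposit($200)): balance=$1200.00 total_interest=$0.00
After 2 (month_end (apply 1% monthly interest)): balance=$1212.00 total_interest=$12.00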